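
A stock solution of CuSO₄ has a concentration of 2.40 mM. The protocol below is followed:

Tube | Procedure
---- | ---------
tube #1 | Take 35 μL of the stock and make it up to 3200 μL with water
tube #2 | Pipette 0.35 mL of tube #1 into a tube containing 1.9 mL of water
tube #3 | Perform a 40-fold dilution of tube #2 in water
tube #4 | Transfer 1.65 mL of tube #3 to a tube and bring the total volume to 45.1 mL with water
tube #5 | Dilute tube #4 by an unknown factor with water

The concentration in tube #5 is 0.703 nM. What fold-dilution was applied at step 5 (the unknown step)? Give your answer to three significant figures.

5.31-fold

Step 1: 35 μL brought to 3200 μL → factor 3200/35 = 91.429
Step 2: 0.35 mL + 1.9 mL = 2.25 mL total → factor 2.25/0.35 = 6.4286
Step 3: 40-fold → factor 40
Step 4: 1.65 mL brought to 45.1 mL → factor 45.1/1.65 = 27.333
Step 5: unknown factor x
Product of known-step factors = 6.4261 × 10^5
Overall factor = 2.40 mM / (0.703 nM) = 3.4139 × 10^6
x = 3.4139 × 10^6 / 6.4261 × 10^5 = 5.31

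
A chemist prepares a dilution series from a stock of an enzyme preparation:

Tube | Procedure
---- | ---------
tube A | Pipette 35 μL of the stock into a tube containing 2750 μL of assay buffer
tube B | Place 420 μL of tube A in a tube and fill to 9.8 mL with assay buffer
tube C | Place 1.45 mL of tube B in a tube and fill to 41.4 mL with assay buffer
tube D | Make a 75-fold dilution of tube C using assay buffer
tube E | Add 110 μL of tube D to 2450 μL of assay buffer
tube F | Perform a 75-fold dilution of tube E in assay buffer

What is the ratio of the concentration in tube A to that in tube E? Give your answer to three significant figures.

1.16 × 10^6

Step 1: 35 μL + 2750 μL = 2785 μL total → factor 2785/35 = 79.571
Step 2: 420 μL brought to 9.8 mL → factor 9800/420 = 23.333
Step 3: 1.45 mL brought to 41.4 mL → factor 41.4/1.45 = 28.552
Step 4: 75-fold → factor 75
Step 5: 110 μL + 2450 μL = 2560 μL total → factor 2560/110 = 23.273
Dilution factor to tube A = 79.571; to tube E = 9.2528 × 10^7
[tube A]/[tube E] = (factor to tube E)/(factor to tube A) = 9.2528 × 10^7/79.571 = 1.16 × 10^6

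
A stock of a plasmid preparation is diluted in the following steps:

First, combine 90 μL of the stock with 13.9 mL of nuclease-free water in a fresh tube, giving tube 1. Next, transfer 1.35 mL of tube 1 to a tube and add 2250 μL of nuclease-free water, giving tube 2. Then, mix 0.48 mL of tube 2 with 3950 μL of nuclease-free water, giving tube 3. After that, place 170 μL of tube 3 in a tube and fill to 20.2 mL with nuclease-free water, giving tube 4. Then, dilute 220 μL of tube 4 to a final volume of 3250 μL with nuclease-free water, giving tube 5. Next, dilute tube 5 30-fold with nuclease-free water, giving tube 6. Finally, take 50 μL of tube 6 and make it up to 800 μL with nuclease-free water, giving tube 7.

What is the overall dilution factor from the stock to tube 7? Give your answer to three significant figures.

3.22 × 10^9

Step 1: 90 μL + 13.9 mL = 13990 μL total → factor 13990/90 = 155.44
Step 2: 1.35 mL + 2250 μL = 3.6 mL total → factor 3.6/1.35 = 2.6667
Step 3: 0.48 mL + 3950 μL = 4.43 mL total → factor 4.43/0.48 = 9.2292
Step 4: 170 μL brought to 20.2 mL → factor 20200/170 = 118.82
Step 5: 220 μL brought to 3250 μL → factor 3250/220 = 14.773
Step 6: 30-fold → factor 30
Step 7: 50 μL brought to 800 μL → factor 800/50 = 16
Overall dilution factor = 155.44 × 2.6667 × 9.2292 × 118.82 × 14.773 × 30 × 16 = 3.2234 × 10^9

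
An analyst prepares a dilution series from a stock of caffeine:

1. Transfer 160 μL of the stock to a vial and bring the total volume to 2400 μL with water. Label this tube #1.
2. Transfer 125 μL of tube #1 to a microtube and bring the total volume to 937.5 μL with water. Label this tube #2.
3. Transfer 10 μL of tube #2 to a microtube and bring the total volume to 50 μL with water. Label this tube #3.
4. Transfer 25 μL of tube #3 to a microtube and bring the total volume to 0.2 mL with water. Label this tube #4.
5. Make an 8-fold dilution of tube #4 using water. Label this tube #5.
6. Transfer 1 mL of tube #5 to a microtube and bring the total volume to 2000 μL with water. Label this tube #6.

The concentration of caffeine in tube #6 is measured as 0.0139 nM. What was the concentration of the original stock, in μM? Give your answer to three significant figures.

Step 1: 160 μL brought to 2400 μL → factor 2400/160 = 15
Step 2: 125 μL brought to 937.5 μL → factor 937.5/125 = 7.5
Step 3: 10 μL brought to 50 μL → factor 50/10 = 5
Step 4: 25 μL brought to 0.2 mL → factor 200/25 = 8
Step 5: 8-fold → factor 8
Step 6: 1 mL brought to 2000 μL → factor 2/1 = 2
Overall dilution factor = 15 × 7.5 × 5 × 8 × 8 × 2 = 72000
Stock = 0.0139 nM × 72000 = 1001 nM = 1.00 μM

1.00 μM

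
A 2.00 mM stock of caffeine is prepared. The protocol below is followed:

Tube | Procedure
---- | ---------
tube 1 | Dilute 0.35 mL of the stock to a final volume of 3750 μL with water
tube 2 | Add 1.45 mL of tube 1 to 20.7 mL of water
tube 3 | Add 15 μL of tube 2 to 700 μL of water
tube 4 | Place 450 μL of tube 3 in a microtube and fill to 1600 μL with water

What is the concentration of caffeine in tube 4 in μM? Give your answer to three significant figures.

Step 1: 0.35 mL brought to 3750 μL → factor 3.75/0.35 = 10.714
Step 2: 1.45 mL + 20.7 mL = 22.15 mL total → factor 22.15/1.45 = 15.276
Step 3: 15 μL + 700 μL = 715 μL total → factor 715/15 = 47.667
Step 4: 450 μL brought to 1600 μL → factor 1600/450 = 3.5556
Overall dilution factor = 10.714 × 15.276 × 47.667 × 3.5556 = 27739
Final = 2.00 mM / 27739 = 7.210 × 10^-5 mM = 0.0721 μM

0.0721 μM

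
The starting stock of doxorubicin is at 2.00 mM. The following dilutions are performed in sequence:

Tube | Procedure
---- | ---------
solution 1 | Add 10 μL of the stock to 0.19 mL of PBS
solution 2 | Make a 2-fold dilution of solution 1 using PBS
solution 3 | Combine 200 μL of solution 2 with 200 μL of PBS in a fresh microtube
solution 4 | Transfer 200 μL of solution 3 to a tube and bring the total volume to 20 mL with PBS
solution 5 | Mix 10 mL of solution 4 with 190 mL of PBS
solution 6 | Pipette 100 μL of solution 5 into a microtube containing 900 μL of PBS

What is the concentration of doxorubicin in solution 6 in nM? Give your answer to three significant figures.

1.25 nM

Step 1: 10 μL + 0.19 mL = 200 μL total → factor 200/10 = 20
Step 2: 2-fold → factor 2
Step 3: 200 μL + 200 μL = 400 μL total → factor 400/200 = 2
Step 4: 200 μL brought to 20 mL → factor 20000/200 = 100
Step 5: 10 mL + 190 mL = 200 mL total → factor 200/10 = 20
Step 6: 100 μL + 900 μL = 1000 μL total → factor 1000/100 = 10
Overall dilution factor = 20 × 2 × 2 × 100 × 20 × 10 = 1.6 × 10^6
Final = 2.00 mM / 1.6 × 10^6 = 1.250 × 10^-6 mM = 1.25 nM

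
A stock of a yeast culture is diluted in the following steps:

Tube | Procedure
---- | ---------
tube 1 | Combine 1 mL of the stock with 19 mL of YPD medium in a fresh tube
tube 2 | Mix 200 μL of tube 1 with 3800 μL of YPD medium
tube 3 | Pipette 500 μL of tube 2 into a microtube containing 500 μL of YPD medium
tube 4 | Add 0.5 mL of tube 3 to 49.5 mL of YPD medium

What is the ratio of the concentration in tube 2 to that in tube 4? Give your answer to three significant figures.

200

Step 1: 1 mL + 19 mL = 20 mL total → factor 20/1 = 20
Step 2: 200 μL + 3800 μL = 4000 μL total → factor 4000/200 = 20
Step 3: 500 μL + 500 μL = 1000 μL total → factor 1000/500 = 2
Step 4: 0.5 mL + 49.5 mL = 50 mL total → factor 50/0.5 = 100
Dilution factor to tube 2 = 400; to tube 4 = 80000
[tube 2]/[tube 4] = (factor to tube 4)/(factor to tube 2) = 80000/400 = 200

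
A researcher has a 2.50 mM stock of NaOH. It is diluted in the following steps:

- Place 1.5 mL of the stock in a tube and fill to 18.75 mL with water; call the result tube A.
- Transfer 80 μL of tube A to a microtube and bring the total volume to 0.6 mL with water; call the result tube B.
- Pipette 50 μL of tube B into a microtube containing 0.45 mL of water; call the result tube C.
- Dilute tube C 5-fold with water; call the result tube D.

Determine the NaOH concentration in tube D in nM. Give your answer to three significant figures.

533 nM

Step 1: 1.5 mL brought to 18.75 mL → factor 18.75/1.5 = 12.5
Step 2: 80 μL brought to 0.6 mL → factor 600/80 = 7.5
Step 3: 50 μL + 0.45 mL = 500 μL total → factor 500/50 = 10
Step 4: 5-fold → factor 5
Overall dilution factor = 12.5 × 7.5 × 10 × 5 = 4687.5
Final = 2.50 mM / 4687.5 = 0.0005333 mM = 533 nM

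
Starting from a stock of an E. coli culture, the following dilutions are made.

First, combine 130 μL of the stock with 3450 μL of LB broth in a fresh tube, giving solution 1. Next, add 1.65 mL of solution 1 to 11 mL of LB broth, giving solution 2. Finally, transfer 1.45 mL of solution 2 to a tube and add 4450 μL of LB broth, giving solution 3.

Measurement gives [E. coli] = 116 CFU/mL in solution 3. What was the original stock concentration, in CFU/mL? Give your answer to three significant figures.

9.97 × 10^4 CFU/mL

Step 1: 130 μL + 3450 μL = 3580 μL total → factor 3580/130 = 27.538
Step 2: 1.65 mL + 11 mL = 12.65 mL total → factor 12.65/1.65 = 7.6667
Step 3: 1.45 mL + 4450 μL = 5.9 mL total → factor 5.9/1.45 = 4.069
Overall dilution factor = 27.538 × 7.6667 × 4.069 = 859.07
Stock = 116 CFU/mL × 859.07 = 9.97 × 10^4 CFU/mL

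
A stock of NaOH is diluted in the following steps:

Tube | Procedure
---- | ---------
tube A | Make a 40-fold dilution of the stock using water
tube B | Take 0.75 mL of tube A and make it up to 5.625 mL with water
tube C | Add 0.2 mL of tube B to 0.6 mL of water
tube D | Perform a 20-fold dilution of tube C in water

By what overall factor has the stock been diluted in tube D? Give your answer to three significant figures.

2.40 × 10^4

Step 1: 40-fold → factor 40
Step 2: 0.75 mL brought to 5.625 mL → factor 5.625/0.75 = 7.5
Step 3: 0.2 mL + 0.6 mL = 0.8 mL total → factor 0.8/0.2 = 4
Step 4: 20-fold → factor 20
Overall dilution factor = 40 × 7.5 × 4 × 20 = 24000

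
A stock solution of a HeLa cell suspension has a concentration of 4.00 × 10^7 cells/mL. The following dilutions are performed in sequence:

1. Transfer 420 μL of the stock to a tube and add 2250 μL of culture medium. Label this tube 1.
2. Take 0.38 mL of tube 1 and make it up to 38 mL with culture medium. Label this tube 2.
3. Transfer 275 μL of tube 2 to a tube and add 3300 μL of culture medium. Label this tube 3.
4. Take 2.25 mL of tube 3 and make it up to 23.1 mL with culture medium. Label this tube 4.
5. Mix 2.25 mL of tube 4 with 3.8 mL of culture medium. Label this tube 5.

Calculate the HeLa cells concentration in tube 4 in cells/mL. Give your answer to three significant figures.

471 cells/mL

Step 1: 420 μL + 2250 μL = 2670 μL total → factor 2670/420 = 6.3571
Step 2: 0.38 mL brought to 38 mL → factor 38/0.38 = 100
Step 3: 275 μL + 3300 μL = 3575 μL total → factor 3575/275 = 13
Step 4: 2.25 mL brought to 23.1 mL → factor 23.1/2.25 = 10.267
Dilution factor through tube 4 = 6.3571 × 100 × 13 × 10.267 = 84847
[tube 4] = 4.00 × 10^7 cells/mL / 84847 = 471 cells/mL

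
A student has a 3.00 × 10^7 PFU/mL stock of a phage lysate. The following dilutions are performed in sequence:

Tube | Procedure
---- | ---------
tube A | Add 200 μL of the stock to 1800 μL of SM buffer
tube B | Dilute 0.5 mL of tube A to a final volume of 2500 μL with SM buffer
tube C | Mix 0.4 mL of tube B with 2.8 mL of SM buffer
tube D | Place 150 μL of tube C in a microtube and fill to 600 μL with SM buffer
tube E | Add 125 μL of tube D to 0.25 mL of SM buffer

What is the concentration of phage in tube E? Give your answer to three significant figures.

Step 1: 200 μL + 1800 μL = 2000 μL total → factor 2000/200 = 10
Step 2: 0.5 mL brought to 2500 μL → factor 2.5/0.5 = 5
Step 3: 0.4 mL + 2.8 mL = 3.2 mL total → factor 3.2/0.4 = 8
Step 4: 150 μL brought to 600 μL → factor 600/150 = 4
Step 5: 125 μL + 0.25 mL = 375 μL total → factor 375/125 = 3
Overall dilution factor = 10 × 5 × 8 × 4 × 3 = 4800
Final = 3.00 × 10^7 PFU/mL / 4800 = 6.25 × 10^3 PFU/mL

6.25 × 10^3 PFU/mL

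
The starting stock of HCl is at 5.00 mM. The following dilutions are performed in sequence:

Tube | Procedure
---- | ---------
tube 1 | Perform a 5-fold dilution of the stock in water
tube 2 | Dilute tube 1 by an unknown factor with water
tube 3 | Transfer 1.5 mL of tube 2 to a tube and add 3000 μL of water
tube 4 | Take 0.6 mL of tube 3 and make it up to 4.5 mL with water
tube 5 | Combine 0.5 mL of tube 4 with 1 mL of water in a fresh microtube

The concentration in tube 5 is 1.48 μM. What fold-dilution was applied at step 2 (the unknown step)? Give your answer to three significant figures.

10.0-fold

Step 1: 5-fold → factor 5
Step 2: unknown factor x
Step 3: 1.5 mL + 3000 μL = 4.5 mL total → factor 4.5/1.5 = 3
Step 4: 0.6 mL brought to 4.5 mL → factor 4.5/0.6 = 7.5
Step 5: 0.5 mL + 1 mL = 1.5 mL total → factor 1.5/0.5 = 3
Product of known-step factors = 337.5
Overall factor = 5.00 mM / (1.48 μM) = 3378.4
x = 3378.4 / 337.5 = 10.0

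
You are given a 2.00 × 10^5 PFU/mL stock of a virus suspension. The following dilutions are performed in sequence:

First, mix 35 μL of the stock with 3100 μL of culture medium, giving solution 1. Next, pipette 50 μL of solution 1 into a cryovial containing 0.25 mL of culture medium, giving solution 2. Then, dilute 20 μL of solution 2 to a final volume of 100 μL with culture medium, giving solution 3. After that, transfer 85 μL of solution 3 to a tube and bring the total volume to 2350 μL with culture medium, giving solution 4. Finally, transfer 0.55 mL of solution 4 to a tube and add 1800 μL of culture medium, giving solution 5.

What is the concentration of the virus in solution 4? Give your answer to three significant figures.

Step 1: 35 μL + 3100 μL = 3135 μL total → factor 3135/35 = 89.571
Step 2: 50 μL + 0.25 mL = 300 μL total → factor 300/50 = 6
Step 3: 20 μL brought to 100 μL → factor 100/20 = 5
Step 4: 85 μL brought to 2350 μL → factor 2350/85 = 27.647
Dilution factor through solution 4 = 89.571 × 6 × 5 × 27.647 = 74292
[solution 4] = 2.00 × 10^5 PFU/mL / 74292 = 2.69 PFU/mL

2.69 PFU/mL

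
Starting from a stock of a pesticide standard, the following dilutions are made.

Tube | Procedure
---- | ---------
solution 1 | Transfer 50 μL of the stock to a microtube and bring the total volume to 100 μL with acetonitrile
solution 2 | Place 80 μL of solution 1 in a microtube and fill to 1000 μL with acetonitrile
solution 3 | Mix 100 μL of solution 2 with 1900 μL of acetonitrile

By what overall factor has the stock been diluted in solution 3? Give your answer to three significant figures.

Step 1: 50 μL brought to 100 μL → factor 100/50 = 2
Step 2: 80 μL brought to 1000 μL → factor 1000/80 = 12.5
Step 3: 100 μL + 1900 μL = 2000 μL total → factor 2000/100 = 20
Overall dilution factor = 2 × 12.5 × 20 = 500

500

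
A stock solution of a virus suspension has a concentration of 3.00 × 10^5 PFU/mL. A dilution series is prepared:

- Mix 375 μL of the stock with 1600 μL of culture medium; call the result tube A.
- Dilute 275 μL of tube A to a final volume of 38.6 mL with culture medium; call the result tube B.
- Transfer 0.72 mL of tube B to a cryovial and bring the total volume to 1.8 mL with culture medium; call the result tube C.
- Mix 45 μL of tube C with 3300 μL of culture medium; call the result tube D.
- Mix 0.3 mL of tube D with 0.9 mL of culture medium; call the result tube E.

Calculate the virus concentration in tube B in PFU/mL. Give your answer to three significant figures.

Step 1: 375 μL + 1600 μL = 1975 μL total → factor 1975/375 = 5.2667
Step 2: 275 μL brought to 38.6 mL → factor 38600/275 = 140.36
Dilution factor through tube B = 5.2667 × 140.36 = 739.25
[tube B] = 3.00 × 10^5 PFU/mL / 739.25 = 406 PFU/mL

406 PFU/mL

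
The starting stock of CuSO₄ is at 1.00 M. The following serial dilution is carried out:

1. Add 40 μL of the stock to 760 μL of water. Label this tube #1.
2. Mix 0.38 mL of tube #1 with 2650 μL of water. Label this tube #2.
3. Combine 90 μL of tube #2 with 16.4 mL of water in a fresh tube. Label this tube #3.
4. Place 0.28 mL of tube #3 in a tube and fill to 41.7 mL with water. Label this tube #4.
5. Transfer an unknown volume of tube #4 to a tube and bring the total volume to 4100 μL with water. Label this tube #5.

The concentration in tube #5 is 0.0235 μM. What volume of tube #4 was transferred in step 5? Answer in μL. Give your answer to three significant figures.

419 μL

Step 1: 40 μL + 760 μL = 800 μL total → factor 800/40 = 20
Step 2: 0.38 mL + 2650 μL = 3.03 mL total → factor 3.03/0.38 = 7.9737
Step 3: 90 μL + 16.4 mL = 16490 μL total → factor 16490/90 = 183.22
Step 4: 0.28 mL brought to 41.7 mL → factor 41.7/0.28 = 148.93
Step 5: v brought to 4100 μL → factor = 4100 μL/v
Product of known-step factors = 4.3516 × 10^6
Overall factor = 1.00 M / (0.0235 μM) = 4.2553 × 10^7
Step-5 factor = 4.2553 × 10^7 / 4.3516 × 10^6 = 9.7788
v = 4100 μL / 9.7788 = 419 μL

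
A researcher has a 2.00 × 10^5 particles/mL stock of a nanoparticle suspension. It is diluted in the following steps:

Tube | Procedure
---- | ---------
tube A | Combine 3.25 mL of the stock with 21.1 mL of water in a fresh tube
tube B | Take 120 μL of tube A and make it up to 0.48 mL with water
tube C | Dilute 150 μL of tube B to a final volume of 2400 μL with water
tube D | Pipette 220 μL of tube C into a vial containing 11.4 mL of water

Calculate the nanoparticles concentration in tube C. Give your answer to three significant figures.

Step 1: 3.25 mL + 21.1 mL = 24.35 mL total → factor 24.35/3.25 = 7.4923
Step 2: 120 μL brought to 0.48 mL → factor 480/120 = 4
Step 3: 150 μL brought to 2400 μL → factor 2400/150 = 16
Dilution factor through tube C = 7.4923 × 4 × 16 = 479.51
[tube C] = 2.00 × 10^5 particles/mL / 479.51 = 417 particles/mL

417 particles/mL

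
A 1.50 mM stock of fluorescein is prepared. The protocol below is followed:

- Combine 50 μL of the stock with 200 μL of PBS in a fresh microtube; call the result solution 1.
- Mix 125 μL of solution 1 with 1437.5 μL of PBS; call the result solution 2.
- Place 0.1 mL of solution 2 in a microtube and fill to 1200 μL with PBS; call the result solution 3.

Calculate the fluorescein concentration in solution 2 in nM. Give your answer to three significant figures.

Step 1: 50 μL + 200 μL = 250 μL total → factor 250/50 = 5
Step 2: 125 μL + 1437.5 μL = 1562.5 μL total → factor 1562.5/125 = 12.5
Dilution factor through solution 2 = 5 × 12.5 = 62.5
[solution 2] = 1.50 mM / 62.5 = 0.02400 mM = 2.40 × 10^4 nM

2.40 × 10^4 nM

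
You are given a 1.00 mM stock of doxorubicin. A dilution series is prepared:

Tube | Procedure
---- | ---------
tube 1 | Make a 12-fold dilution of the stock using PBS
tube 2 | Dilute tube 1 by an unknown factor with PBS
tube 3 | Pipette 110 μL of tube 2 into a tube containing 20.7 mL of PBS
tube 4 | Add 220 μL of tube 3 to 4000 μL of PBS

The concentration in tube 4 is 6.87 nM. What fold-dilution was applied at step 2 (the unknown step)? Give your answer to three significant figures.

3.34-fold

Step 1: 12-fold → factor 12
Step 2: unknown factor x
Step 3: 110 μL + 20.7 mL = 20810 μL total → factor 20810/110 = 189.18
Step 4: 220 μL + 4000 μL = 4220 μL total → factor 4220/220 = 19.182
Product of known-step factors = 43546
Overall factor = 1.00 mM / (6.87 nM) = 1.4556 × 10^5
x = 1.4556 × 10^5 / 43546 = 3.34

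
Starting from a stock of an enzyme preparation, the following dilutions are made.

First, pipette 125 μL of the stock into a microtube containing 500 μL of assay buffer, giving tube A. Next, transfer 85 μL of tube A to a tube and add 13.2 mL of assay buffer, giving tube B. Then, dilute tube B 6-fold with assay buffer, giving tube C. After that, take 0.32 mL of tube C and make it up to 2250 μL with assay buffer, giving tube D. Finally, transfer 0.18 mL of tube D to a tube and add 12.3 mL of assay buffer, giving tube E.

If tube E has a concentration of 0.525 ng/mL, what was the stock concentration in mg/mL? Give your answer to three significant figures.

Step 1: 125 μL + 500 μL = 625 μL total → factor 625/125 = 5
Step 2: 85 μL + 13.2 mL = 13285 μL total → factor 13285/85 = 156.29
Step 3: 6-fold → factor 6
Step 4: 0.32 mL brought to 2250 μL → factor 2.25/0.32 = 7.0312
Step 5: 0.18 mL + 12.3 mL = 12.48 mL total → factor 12.48/0.18 = 69.333
Overall dilution factor = 5 × 156.29 × 6 × 7.0312 × 69.333 = 2.2858 × 10^6
Stock = 0.525 ng/mL × 2.2858 × 10^6 = 1.200 × 10^6 ng/mL = 1.20 mg/mL

1.20 mg/mL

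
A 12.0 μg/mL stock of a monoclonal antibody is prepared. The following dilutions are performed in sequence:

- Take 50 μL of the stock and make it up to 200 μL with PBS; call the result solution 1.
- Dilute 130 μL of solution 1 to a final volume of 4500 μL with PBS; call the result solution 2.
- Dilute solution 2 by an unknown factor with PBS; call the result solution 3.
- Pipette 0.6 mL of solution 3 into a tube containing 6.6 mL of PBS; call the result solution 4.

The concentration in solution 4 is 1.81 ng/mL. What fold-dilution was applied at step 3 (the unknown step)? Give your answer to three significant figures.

3.99-fold

Step 1: 50 μL brought to 200 μL → factor 200/50 = 4
Step 2: 130 μL brought to 4500 μL → factor 4500/130 = 34.615
Step 3: unknown factor x
Step 4: 0.6 mL + 6.6 mL = 7.2 mL total → factor 7.2/0.6 = 12
Product of known-step factors = 1661.5
Overall factor = 12.0 μg/mL / (1.81 ng/mL) = 6629.8
x = 6629.8 / 1661.5 = 3.99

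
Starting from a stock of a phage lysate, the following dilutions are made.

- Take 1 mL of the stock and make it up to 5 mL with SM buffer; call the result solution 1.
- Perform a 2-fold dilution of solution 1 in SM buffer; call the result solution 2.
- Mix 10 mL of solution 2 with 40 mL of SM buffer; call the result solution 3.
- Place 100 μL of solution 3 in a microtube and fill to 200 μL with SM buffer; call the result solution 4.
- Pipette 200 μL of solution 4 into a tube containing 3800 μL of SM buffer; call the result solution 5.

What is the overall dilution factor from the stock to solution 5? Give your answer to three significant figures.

2.00 × 10^3

Step 1: 1 mL brought to 5 mL → factor 5/1 = 5
Step 2: 2-fold → factor 2
Step 3: 10 mL + 40 mL = 50 mL total → factor 50/10 = 5
Step 4: 100 μL brought to 200 μL → factor 200/100 = 2
Step 5: 200 μL + 3800 μL = 4000 μL total → factor 4000/200 = 20
Overall dilution factor = 5 × 2 × 5 × 2 × 20 = 2000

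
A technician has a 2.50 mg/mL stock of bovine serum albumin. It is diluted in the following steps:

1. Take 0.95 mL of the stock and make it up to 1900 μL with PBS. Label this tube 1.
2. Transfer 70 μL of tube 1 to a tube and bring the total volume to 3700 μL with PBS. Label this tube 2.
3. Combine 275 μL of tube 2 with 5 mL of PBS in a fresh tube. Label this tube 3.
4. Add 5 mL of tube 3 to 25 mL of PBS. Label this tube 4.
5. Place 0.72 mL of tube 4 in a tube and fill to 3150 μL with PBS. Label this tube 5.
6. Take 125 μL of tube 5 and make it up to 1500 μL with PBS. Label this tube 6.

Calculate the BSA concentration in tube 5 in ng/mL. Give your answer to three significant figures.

Step 1: 0.95 mL brought to 1900 μL → factor 1.9/0.95 = 2
Step 2: 70 μL brought to 3700 μL → factor 3700/70 = 52.857
Step 3: 275 μL + 5 mL = 5275 μL total → factor 5275/275 = 19.182
Step 4: 5 mL + 25 mL = 30 mL total → factor 30/5 = 6
Step 5: 0.72 mL brought to 3150 μL → factor 3.15/0.72 = 4.375
Dilution factor through tube 5 = 2 × 52.857 × 19.182 × 6 × 4.375 = 53230
[tube 5] = 2.50 mg/mL / 53230 = 4.697 × 10^-5 mg/mL = 47.0 ng/mL

47.0 ng/mL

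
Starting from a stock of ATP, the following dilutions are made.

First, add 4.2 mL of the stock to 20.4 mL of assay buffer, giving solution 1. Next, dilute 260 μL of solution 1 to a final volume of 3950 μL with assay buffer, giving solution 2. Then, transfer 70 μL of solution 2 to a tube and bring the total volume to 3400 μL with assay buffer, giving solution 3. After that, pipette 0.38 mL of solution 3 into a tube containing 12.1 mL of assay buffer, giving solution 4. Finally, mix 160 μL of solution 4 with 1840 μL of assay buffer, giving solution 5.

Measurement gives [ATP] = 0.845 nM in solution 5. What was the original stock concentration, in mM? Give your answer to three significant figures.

1.50 mM

Step 1: 4.2 mL + 20.4 mL = 24.6 mL total → factor 24.6/4.2 = 5.8571
Step 2: 260 μL brought to 3950 μL → factor 3950/260 = 15.192
Step 3: 70 μL brought to 3400 μL → factor 3400/70 = 48.571
Step 4: 0.38 mL + 12.1 mL = 12.48 mL total → factor 12.48/0.38 = 32.842
Step 5: 160 μL + 1840 μL = 2000 μL total → factor 2000/160 = 12.5
Overall dilution factor = 5.8571 × 15.192 × 48.571 × 32.842 × 12.5 = 1.7743 × 10^6
Stock = 0.845 nM × 1.7743 × 10^6 = 1.499 × 10^6 nM = 1.50 mM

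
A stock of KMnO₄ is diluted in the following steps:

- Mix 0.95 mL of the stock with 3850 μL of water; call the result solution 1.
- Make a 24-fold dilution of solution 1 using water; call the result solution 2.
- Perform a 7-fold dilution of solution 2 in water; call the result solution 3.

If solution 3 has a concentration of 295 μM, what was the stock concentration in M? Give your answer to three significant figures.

0.250 M

Step 1: 0.95 mL + 3850 μL = 4.8 mL total → factor 4.8/0.95 = 5.0526
Step 2: 24-fold → factor 24
Step 3: 7-fold → factor 7
Overall dilution factor = 5.0526 × 24 × 7 = 848.84
Stock = 295 μM × 848.84 = 2.504 × 10^5 μM = 0.250 M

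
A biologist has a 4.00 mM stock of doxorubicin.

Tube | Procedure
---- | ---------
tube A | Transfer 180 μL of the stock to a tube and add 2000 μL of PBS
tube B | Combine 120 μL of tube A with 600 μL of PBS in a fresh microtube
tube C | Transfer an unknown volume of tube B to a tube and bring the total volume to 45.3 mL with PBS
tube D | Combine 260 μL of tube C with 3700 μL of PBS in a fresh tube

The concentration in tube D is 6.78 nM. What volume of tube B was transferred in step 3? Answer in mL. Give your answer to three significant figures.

Step 1: 180 μL + 2000 μL = 2180 μL total → factor 2180/180 = 12.111
Step 2: 120 μL + 600 μL = 720 μL total → factor 720/120 = 6
Step 3: v brought to 45.3 mL → factor = 45.3 mL/v
Step 4: 260 μL + 3700 μL = 3960 μL total → factor 3960/260 = 15.231
Product of known-step factors = 1106.8
Overall factor = 4.00 mM / (6.78 nM) = 5.8997 × 10^5
Step-3 factor = 5.8997 × 10^5 / 1106.8 = 533.06
v = 45.3 mL / 533.06 = 0.0850 mL

0.0850 mL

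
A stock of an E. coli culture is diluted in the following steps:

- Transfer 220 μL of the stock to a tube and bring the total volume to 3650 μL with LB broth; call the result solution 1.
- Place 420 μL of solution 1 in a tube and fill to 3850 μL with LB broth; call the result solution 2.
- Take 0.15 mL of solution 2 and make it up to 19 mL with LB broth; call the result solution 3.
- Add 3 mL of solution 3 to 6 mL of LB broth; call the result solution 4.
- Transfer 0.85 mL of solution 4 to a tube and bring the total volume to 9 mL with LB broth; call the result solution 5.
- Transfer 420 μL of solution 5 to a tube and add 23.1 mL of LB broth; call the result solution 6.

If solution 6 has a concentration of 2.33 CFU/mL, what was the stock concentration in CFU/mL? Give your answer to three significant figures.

7.98 × 10^7 CFU/mL

Step 1: 220 μL brought to 3650 μL → factor 3650/220 = 16.591
Step 2: 420 μL brought to 3850 μL → factor 3850/420 = 9.1667
Step 3: 0.15 mL brought to 19 mL → factor 19/0.15 = 126.67
Step 4: 3 mL + 6 mL = 9 mL total → factor 9/3 = 3
Step 5: 0.85 mL brought to 9 mL → factor 9/0.85 = 10.588
Step 6: 420 μL + 23.1 mL = 23520 μL total → factor 23520/420 = 56
Overall dilution factor = 16.591 × 9.1667 × 126.67 × 3 × 10.588 × 56 = 3.4267 × 10^7
Stock = 2.33 CFU/mL × 3.4267 × 10^7 = 7.98 × 10^7 CFU/mL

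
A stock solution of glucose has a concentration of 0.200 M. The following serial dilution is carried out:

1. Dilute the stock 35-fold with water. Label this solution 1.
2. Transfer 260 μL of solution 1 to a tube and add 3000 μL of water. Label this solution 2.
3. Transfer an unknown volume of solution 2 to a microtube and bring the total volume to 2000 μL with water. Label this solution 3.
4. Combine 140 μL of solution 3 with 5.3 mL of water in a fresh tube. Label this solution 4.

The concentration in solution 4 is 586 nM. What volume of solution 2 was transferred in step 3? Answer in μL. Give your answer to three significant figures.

99.9 μL

Step 1: 35-fold → factor 35
Step 2: 260 μL + 3000 μL = 3260 μL total → factor 3260/260 = 12.538
Step 3: v brought to 2000 μL → factor = 2000 μL/v
Step 4: 140 μL + 5.3 mL = 5440 μL total → factor 5440/140 = 38.857
Product of known-step factors = 17052
Overall factor = 0.200 M / (586 nM) = 3.413 × 10^5
Step-3 factor = 3.413 × 10^5 / 17052 = 20.015
v = 2000 μL / 20.015 = 99.9 μL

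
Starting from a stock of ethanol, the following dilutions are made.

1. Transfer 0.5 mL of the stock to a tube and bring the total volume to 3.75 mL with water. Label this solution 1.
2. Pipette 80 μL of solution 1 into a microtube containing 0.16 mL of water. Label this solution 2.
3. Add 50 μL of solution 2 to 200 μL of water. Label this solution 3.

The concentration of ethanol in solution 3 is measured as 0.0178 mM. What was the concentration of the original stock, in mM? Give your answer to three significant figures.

2.00 mM

Step 1: 0.5 mL brought to 3.75 mL → factor 3.75/0.5 = 7.5
Step 2: 80 μL + 0.16 mL = 240 μL total → factor 240/80 = 3
Step 3: 50 μL + 200 μL = 250 μL total → factor 250/50 = 5
Overall dilution factor = 7.5 × 3 × 5 = 112.5
Stock = 0.0178 mM × 112.5 = 2.00 mM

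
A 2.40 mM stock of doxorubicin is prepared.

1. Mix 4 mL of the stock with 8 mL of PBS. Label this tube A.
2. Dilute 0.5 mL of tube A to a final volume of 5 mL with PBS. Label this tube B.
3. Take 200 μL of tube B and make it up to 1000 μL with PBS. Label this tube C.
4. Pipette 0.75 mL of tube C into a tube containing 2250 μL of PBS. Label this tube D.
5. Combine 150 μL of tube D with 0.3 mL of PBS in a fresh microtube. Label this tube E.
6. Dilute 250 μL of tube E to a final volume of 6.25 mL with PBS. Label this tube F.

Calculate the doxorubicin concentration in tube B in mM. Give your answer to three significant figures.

Step 1: 4 mL + 8 mL = 12 mL total → factor 12/4 = 3
Step 2: 0.5 mL brought to 5 mL → factor 5/0.5 = 10
Dilution factor through tube B = 3 × 10 = 30
[tube B] = 2.40 mM / 30 = 0.0800 mM

0.0800 mM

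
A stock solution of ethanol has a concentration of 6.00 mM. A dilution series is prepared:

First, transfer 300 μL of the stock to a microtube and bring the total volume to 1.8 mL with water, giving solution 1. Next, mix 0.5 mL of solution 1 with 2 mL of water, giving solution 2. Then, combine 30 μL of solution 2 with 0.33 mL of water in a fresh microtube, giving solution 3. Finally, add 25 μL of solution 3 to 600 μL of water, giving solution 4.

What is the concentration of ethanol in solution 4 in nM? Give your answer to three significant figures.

Step 1: 300 μL brought to 1.8 mL → factor 1800/300 = 6
Step 2: 0.5 mL + 2 mL = 2.5 mL total → factor 2.5/0.5 = 5
Step 3: 30 μL + 0.33 mL = 360 μL total → factor 360/30 = 12
Step 4: 25 μL + 600 μL = 625 μL total → factor 625/25 = 25
Overall dilution factor = 6 × 5 × 12 × 25 = 9000
Final = 6.00 mM / 9000 = 0.0006667 mM = 667 nM

667 nM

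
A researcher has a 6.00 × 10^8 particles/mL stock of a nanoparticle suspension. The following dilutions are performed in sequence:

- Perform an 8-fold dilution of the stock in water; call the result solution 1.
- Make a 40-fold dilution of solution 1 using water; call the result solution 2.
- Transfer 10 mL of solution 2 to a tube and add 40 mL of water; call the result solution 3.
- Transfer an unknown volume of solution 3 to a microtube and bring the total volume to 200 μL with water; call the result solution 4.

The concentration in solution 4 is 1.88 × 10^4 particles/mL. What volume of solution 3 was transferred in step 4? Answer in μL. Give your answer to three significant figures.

Step 1: 8-fold → factor 8
Step 2: 40-fold → factor 40
Step 3: 10 mL + 40 mL = 50 mL total → factor 50/10 = 5
Step 4: v brought to 200 μL → factor = 200 μL/v
Product of known-step factors = 1600
Overall factor = 6.00 × 10^8 particles/mL / (1.88 × 10^4 particles/mL) = 31915
Step-4 factor = 31915 / 1600 = 19.947
v = 200 μL / 19.947 = 10.0 μL

10.0 μL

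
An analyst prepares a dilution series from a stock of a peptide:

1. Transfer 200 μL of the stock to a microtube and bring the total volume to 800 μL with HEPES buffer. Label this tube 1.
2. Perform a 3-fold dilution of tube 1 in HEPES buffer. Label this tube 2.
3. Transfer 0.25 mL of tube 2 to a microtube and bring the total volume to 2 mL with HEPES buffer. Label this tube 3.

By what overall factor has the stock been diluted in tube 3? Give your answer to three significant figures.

Step 1: 200 μL brought to 800 μL → factor 800/200 = 4
Step 2: 3-fold → factor 3
Step 3: 0.25 mL brought to 2 mL → factor 2/0.25 = 8
Overall dilution factor = 4 × 3 × 8 = 96

96.0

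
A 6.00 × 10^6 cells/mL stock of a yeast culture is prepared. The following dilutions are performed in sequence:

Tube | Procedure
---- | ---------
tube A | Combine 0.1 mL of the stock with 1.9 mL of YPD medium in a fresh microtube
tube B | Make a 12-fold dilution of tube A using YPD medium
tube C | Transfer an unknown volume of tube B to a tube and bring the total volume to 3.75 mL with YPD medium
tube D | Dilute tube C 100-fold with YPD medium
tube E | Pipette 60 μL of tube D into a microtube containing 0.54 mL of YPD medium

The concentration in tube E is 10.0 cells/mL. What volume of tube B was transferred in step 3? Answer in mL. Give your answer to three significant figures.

Step 1: 0.1 mL + 1.9 mL = 2 mL total → factor 2/0.1 = 20
Step 2: 12-fold → factor 12
Step 3: v brought to 3.75 mL → factor = 3.75 mL/v
Step 4: 100-fold → factor 100
Step 5: 60 μL + 0.54 mL = 600 μL total → factor 600/60 = 10
Product of known-step factors = 2.4 × 10^5
Overall factor = 6.00 × 10^6 cells/mL / (10.0 cells/mL) = 6 × 10^5
Step-3 factor = 6 × 10^5 / 2.4 × 10^5 = 2.5
v = 3.75 mL / 2.5 = 1.50 mL

1.50 mL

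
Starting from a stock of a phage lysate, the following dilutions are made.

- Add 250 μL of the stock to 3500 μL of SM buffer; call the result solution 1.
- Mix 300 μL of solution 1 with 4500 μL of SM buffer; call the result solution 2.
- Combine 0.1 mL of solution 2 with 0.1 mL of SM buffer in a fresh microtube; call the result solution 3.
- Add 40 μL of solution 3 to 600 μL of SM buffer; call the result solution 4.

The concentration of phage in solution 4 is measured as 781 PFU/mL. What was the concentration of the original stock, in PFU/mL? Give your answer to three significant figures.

6.00 × 10^6 PFU/mL

Step 1: 250 μL + 3500 μL = 3750 μL total → factor 3750/250 = 15
Step 2: 300 μL + 4500 μL = 4800 μL total → factor 4800/300 = 16
Step 3: 0.1 mL + 0.1 mL = 0.2 mL total → factor 0.2/0.1 = 2
Step 4: 40 μL + 600 μL = 640 μL total → factor 640/40 = 16
Overall dilution factor = 15 × 16 × 2 × 16 = 7680
Stock = 781 PFU/mL × 7680 = 6.00 × 10^6 PFU/mL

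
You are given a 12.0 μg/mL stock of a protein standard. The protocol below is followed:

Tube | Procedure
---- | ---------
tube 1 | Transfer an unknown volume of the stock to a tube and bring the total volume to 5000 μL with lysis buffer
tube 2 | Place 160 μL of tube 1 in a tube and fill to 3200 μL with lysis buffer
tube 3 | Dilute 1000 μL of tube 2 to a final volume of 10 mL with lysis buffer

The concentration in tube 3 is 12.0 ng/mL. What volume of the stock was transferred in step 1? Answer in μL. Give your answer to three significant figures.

Step 1: v brought to 5000 μL → factor = 5000 μL/v
Step 2: 160 μL brought to 3200 μL → factor 3200/160 = 20
Step 3: 1000 μL brought to 10 mL → factor 10000/1000 = 10
Product of known-step factors = 200
Overall factor = 12.0 μg/mL / (12.0 ng/mL) = 1000
Step-1 factor = 1000 / 200 = 5
v = 5000 μL / 5 = 1.00 × 10^3 μL

1.00 × 10^3 μL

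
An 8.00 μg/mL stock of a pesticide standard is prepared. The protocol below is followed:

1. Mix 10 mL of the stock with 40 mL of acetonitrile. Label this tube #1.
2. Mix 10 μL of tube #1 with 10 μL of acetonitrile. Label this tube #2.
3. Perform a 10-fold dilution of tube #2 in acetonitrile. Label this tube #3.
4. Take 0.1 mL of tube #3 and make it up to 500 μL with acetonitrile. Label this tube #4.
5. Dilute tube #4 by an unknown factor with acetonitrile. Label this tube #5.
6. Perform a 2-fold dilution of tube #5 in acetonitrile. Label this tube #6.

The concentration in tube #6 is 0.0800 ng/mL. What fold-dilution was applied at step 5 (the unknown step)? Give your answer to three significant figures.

Step 1: 10 mL + 40 mL = 50 mL total → factor 50/10 = 5
Step 2: 10 μL + 10 μL = 20 μL total → factor 20/10 = 2
Step 3: 10-fold → factor 10
Step 4: 0.1 mL brought to 500 μL → factor 0.5/0.1 = 5
Step 5: unknown factor x
Step 6: 2-fold → factor 2
Product of known-step factors = 1000
Overall factor = 8.00 μg/mL / (0.0800 ng/mL) = 1 × 10^5
x = 1 × 10^5 / 1000 = 100

100-fold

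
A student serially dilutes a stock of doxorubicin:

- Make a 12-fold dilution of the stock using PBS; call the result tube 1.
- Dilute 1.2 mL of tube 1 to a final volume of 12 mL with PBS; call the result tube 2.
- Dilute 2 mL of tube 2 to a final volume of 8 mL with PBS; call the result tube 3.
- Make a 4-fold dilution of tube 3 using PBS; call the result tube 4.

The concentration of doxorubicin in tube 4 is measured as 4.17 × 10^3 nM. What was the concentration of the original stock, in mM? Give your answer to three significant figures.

Step 1: 12-fold → factor 12
Step 2: 1.2 mL brought to 12 mL → factor 12/1.2 = 10
Step 3: 2 mL brought to 8 mL → factor 8/2 = 4
Step 4: 4-fold → factor 4
Overall dilution factor = 12 × 10 × 4 × 4 = 1920
Stock = 4.17 × 10^3 nM × 1920 = 8.006 × 10^6 nM = 8.01 mM

8.01 mM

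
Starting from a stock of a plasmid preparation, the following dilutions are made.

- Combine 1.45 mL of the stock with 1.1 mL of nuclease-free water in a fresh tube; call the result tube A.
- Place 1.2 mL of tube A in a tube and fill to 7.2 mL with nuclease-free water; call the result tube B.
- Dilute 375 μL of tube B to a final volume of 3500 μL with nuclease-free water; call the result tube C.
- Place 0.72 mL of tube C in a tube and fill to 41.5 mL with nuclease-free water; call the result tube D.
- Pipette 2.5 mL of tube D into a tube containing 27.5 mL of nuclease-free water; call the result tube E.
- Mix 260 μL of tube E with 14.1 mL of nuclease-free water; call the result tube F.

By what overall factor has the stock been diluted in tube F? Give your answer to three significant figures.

3.76 × 10^6

Step 1: 1.45 mL + 1.1 mL = 2.55 mL total → factor 2.55/1.45 = 1.7586
Step 2: 1.2 mL brought to 7.2 mL → factor 7.2/1.2 = 6
Step 3: 375 μL brought to 3500 μL → factor 3500/375 = 9.3333
Step 4: 0.72 mL brought to 41.5 mL → factor 41.5/0.72 = 57.639
Step 5: 2.5 mL + 27.5 mL = 30 mL total → factor 30/2.5 = 12
Step 6: 260 μL + 14.1 mL = 14360 μL total → factor 14360/260 = 55.231
Overall dilution factor = 1.7586 × 6 × 9.3333 × 57.639 × 12 × 55.231 = 3.7622 × 10^6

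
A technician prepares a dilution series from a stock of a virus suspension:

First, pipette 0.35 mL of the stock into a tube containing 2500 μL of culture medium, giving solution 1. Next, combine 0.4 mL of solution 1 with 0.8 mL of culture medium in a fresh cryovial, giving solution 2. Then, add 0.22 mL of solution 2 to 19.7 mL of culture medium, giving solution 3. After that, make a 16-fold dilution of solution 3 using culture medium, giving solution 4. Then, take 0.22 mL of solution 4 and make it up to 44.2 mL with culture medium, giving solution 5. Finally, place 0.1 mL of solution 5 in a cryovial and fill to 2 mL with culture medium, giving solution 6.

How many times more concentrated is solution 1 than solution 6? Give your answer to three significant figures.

Step 1: 0.35 mL + 2500 μL = 2.85 mL total → factor 2.85/0.35 = 8.1429
Step 2: 0.4 mL + 0.8 mL = 1.2 mL total → factor 1.2/0.4 = 3
Step 3: 0.22 mL + 19.7 mL = 19.92 mL total → factor 19.92/0.22 = 90.545
Step 4: 16-fold → factor 16
Step 5: 0.22 mL brought to 44.2 mL → factor 44.2/0.22 = 200.91
Step 6: 0.1 mL brought to 2 mL → factor 2/0.1 = 20
Dilution factor to solution 1 = 8.1429; to solution 6 = 1.422 × 10^8
[solution 1]/[solution 6] = (factor to solution 6)/(factor to solution 1) = 1.422 × 10^8/8.1429 = 1.75 × 10^7

1.75 × 10^7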